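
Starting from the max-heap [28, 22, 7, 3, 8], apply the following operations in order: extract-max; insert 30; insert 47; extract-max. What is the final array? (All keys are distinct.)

extract-max → returns 28:
  remove root 28; move last element 8 to root → [8, 22, 7, 3]
  8 vs larger child 22 at index 1, swap → [22, 8, 7, 3]
insert 30:
  append 30 at index 4 → [22, 8, 7, 3, 30]
  30 > parent 8 at index 1, swap → [22, 30, 7, 3, 8]
  30 > parent 22 at index 0, swap → [30, 22, 7, 3, 8]
insert 47:
  append 47 at index 5 → [30, 22, 7, 3, 8, 47]
  47 > parent 7 at index 2, swap → [30, 22, 47, 3, 8, 7]
  47 > parent 30 at index 0, swap → [47, 22, 30, 3, 8, 7]
extract-max → returns 47:
  remove root 47; move last element 7 to root → [7, 22, 30, 3, 8]
  7 vs larger child 30 at index 2, swap → [30, 22, 7, 3, 8]

[30, 22, 7, 3, 8]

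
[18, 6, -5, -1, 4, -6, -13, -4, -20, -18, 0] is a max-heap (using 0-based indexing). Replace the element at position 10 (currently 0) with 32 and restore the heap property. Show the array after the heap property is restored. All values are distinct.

set index 10 from 0 to 32 → [18, 6, -5, -1, 4, -6, -13, -4, -20, -18, 32]
32 > parent 4 at index 4, swap → [18, 6, -5, -1, 32, -6, -13, -4, -20, -18, 4]
32 > parent 6 at index 1, swap → [18, 32, -5, -1, 6, -6, -13, -4, -20, -18, 4]
32 > parent 18 at index 0, swap → [32, 18, -5, -1, 6, -6, -13, -4, -20, -18, 4]

[32, 18, -5, -1, 6, -6, -13, -4, -20, -18, 4]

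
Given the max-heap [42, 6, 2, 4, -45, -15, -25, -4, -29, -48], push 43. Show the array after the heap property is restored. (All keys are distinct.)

append 43 at index 10 → [42, 6, 2, 4, -45, -15, -25, -4, -29, -48, 43]
43 > parent -45 at index 4, swap → [42, 6, 2, 4, 43, -15, -25, -4, -29, -48, -45]
43 > parent 6 at index 1, swap → [42, 43, 2, 4, 6, -15, -25, -4, -29, -48, -45]
43 > parent 42 at index 0, swap → [43, 42, 2, 4, 6, -15, -25, -4, -29, -48, -45]

[43, 42, 2, 4, 6, -15, -25, -4, -29, -48, -45]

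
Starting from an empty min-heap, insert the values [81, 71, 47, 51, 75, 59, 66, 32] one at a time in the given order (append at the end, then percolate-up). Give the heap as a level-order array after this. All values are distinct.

[32, 47, 59, 51, 75, 71, 66, 81]

Insert 81:
  append 81 at index 0 → [81] (no swap needed)
Insert 71:
  append 71 at index 1 → [81, 71]
  71 < parent 81 at index 0, swap → [71, 81]
Insert 47:
  append 47 at index 2 → [71, 81, 47]
  47 < parent 71 at index 0, swap → [47, 81, 71]
Insert 51:
  append 51 at index 3 → [47, 81, 71, 51]
  51 < parent 81 at index 1, swap → [47, 51, 71, 81]
Insert 75:
  append 75 at index 4 → [47, 51, 71, 81, 75] (no swap needed)
Insert 59:
  append 59 at index 5 → [47, 51, 71, 81, 75, 59]
  59 < parent 71 at index 2, swap → [47, 51, 59, 81, 75, 71]
Insert 66:
  append 66 at index 6 → [47, 51, 59, 81, 75, 71, 66] (no swap needed)
Insert 32:
  append 32 at index 7 → [47, 51, 59, 81, 75, 71, 66, 32]
  32 < parent 81 at index 3, swap → [47, 51, 59, 32, 75, 71, 66, 81]
  32 < parent 51 at index 1, swap → [47, 32, 59, 51, 75, 71, 66, 81]
  32 < parent 47 at index 0, swap → [32, 47, 59, 51, 75, 71, 66, 81]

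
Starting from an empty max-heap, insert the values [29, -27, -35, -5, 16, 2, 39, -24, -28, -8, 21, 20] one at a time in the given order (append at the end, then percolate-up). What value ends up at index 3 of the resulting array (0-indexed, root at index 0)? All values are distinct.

-24

Insert 29:
  append 29 at index 0 → [29] (no swap needed)
Insert -27:
  append -27 at index 1 → [29, -27] (no swap needed)
Insert -35:
  append -35 at index 2 → [29, -27, -35] (no swap needed)
Insert -5:
  append -5 at index 3 → [29, -27, -35, -5]
  -5 > parent -27 at index 1, swap → [29, -5, -35, -27]
Insert 16:
  append 16 at index 4 → [29, -5, -35, -27, 16]
  16 > parent -5 at index 1, swap → [29, 16, -35, -27, -5]
Insert 2:
  append 2 at index 5 → [29, 16, -35, -27, -5, 2]
  2 > parent -35 at index 2, swap → [29, 16, 2, -27, -5, -35]
Insert 39:
  append 39 at index 6 → [29, 16, 2, -27, -5, -35, 39]
  39 > parent 2 at index 2, swap → [29, 16, 39, -27, -5, -35, 2]
  39 > parent 29 at index 0, swap → [39, 16, 29, -27, -5, -35, 2]
Insert -24:
  append -24 at index 7 → [39, 16, 29, -27, -5, -35, 2, -24]
  -24 > parent -27 at index 3, swap → [39, 16, 29, -24, -5, -35, 2, -27]
Insert -28:
  append -28 at index 8 → [39, 16, 29, -24, -5, -35, 2, -27, -28] (no swap needed)
Insert -8:
  append -8 at index 9 → [39, 16, 29, -24, -5, -35, 2, -27, -28, -8] (no swap needed)
Insert 21:
  append 21 at index 10 → [39, 16, 29, -24, -5, -35, 2, -27, -28, -8, 21]
  21 > parent -5 at index 4, swap → [39, 16, 29, -24, 21, -35, 2, -27, -28, -8, -5]
  21 > parent 16 at index 1, swap → [39, 21, 29, -24, 16, -35, 2, -27, -28, -8, -5]
Insert 20:
  append 20 at index 11 → [39, 21, 29, -24, 16, -35, 2, -27, -28, -8, -5, 20]
  20 > parent -35 at index 5, swap → [39, 21, 29, -24, 16, 20, 2, -27, -28, -8, -5, -35]
resulting array: [39, 21, 29, -24, 16, 20, 2, -27, -28, -8, -5, -35]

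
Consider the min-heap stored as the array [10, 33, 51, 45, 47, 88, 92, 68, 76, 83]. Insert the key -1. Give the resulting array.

append -1 at index 10 → [10, 33, 51, 45, 47, 88, 92, 68, 76, 83, -1]
-1 < parent 47 at index 4, swap → [10, 33, 51, 45, -1, 88, 92, 68, 76, 83, 47]
-1 < parent 33 at index 1, swap → [10, -1, 51, 45, 33, 88, 92, 68, 76, 83, 47]
-1 < parent 10 at index 0, swap → [-1, 10, 51, 45, 33, 88, 92, 68, 76, 83, 47]

[-1, 10, 51, 45, 33, 88, 92, 68, 76, 83, 47]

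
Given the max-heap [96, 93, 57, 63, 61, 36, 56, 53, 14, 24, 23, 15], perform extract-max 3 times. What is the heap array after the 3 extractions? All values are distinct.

extract-max #1 returns 96:
  remove root 96; move last element 15 to root → [15, 93, 57, 63, 61, 36, 56, 53, 14, 24, 23]
  15 vs larger child 93 at index 1, swap → [93, 15, 57, 63, 61, 36, 56, 53, 14, 24, 23]
  15 vs larger child 63 at index 3, swap → [93, 63, 57, 15, 61, 36, 56, 53, 14, 24, 23]
  15 vs larger child 53 at index 7, swap → [93, 63, 57, 53, 61, 36, 56, 15, 14, 24, 23]
extract-max #2 returns 93:
  remove root 93; move last element 23 to root → [23, 63, 57, 53, 61, 36, 56, 15, 14, 24]
  23 vs larger child 63 at index 1, swap → [63, 23, 57, 53, 61, 36, 56, 15, 14, 24]
  23 vs larger child 61 at index 4, swap → [63, 61, 57, 53, 23, 36, 56, 15, 14, 24]
  23 vs only child 24 at index 9, swap → [63, 61, 57, 53, 24, 36, 56, 15, 14, 23]
extract-max #3 returns 63:
  remove root 63; move last element 23 to root → [23, 61, 57, 53, 24, 36, 56, 15, 14]
  23 vs larger child 61 at index 1, swap → [61, 23, 57, 53, 24, 36, 56, 15, 14]
  23 vs larger child 53 at index 3, swap → [61, 53, 57, 23, 24, 36, 56, 15, 14]

[61, 53, 57, 23, 24, 36, 56, 15, 14]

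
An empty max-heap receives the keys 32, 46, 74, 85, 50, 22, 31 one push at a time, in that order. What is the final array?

[85, 74, 46, 32, 50, 22, 31]

Insert 32:
  append 32 at index 0 → [32] (no swap needed)
Insert 46:
  append 46 at index 1 → [32, 46]
  46 > parent 32 at index 0, swap → [46, 32]
Insert 74:
  append 74 at index 2 → [46, 32, 74]
  74 > parent 46 at index 0, swap → [74, 32, 46]
Insert 85:
  append 85 at index 3 → [74, 32, 46, 85]
  85 > parent 32 at index 1, swap → [74, 85, 46, 32]
  85 > parent 74 at index 0, swap → [85, 74, 46, 32]
Insert 50:
  append 50 at index 4 → [85, 74, 46, 32, 50] (no swap needed)
Insert 22:
  append 22 at index 5 → [85, 74, 46, 32, 50, 22] (no swap needed)
Insert 31:
  append 31 at index 6 → [85, 74, 46, 32, 50, 22, 31] (no swap needed)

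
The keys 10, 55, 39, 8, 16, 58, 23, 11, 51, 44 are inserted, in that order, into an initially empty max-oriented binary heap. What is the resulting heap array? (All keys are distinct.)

[58, 51, 55, 16, 44, 39, 23, 8, 11, 10]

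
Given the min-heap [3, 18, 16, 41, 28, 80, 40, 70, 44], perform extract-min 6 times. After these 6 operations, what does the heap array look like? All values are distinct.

[44, 70, 80]

extract-min #1 returns 3:
  remove root 3; move last element 44 to root → [44, 18, 16, 41, 28, 80, 40, 70]
  44 vs smaller child 16 at index 2, swap → [16, 18, 44, 41, 28, 80, 40, 70]
  44 vs smaller child 40 at index 6, swap → [16, 18, 40, 41, 28, 80, 44, 70]
extract-min #2 returns 16:
  remove root 16; move last element 70 to root → [70, 18, 40, 41, 28, 80, 44]
  70 vs smaller child 18 at index 1, swap → [18, 70, 40, 41, 28, 80, 44]
  70 vs smaller child 28 at index 4, swap → [18, 28, 40, 41, 70, 80, 44]
extract-min #3 returns 18:
  remove root 18; move last element 44 to root → [44, 28, 40, 41, 70, 80]
  44 vs smaller child 28 at index 1, swap → [28, 44, 40, 41, 70, 80]
  44 vs smaller child 41 at index 3, swap → [28, 41, 40, 44, 70, 80]
extract-min #4 returns 28:
  remove root 28; move last element 80 to root → [80, 41, 40, 44, 70]
  80 vs smaller child 40 at index 2, swap → [40, 41, 80, 44, 70]
extract-min #5 returns 40:
  remove root 40; move last element 70 to root → [70, 41, 80, 44]
  70 vs smaller child 41 at index 1, swap → [41, 70, 80, 44]
  70 vs only child 44 at index 3, swap → [41, 44, 80, 70]
extract-min #6 returns 41:
  remove root 41; move last element 70 to root → [70, 44, 80]
  70 vs smaller child 44 at index 1, swap → [44, 70, 80]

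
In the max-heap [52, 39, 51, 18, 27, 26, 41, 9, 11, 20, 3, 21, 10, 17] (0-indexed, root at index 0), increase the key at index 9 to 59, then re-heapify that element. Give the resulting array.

[59, 52, 51, 18, 39, 26, 41, 9, 11, 27, 3, 21, 10, 17]

set index 9 from 20 to 59 → [52, 39, 51, 18, 27, 26, 41, 9, 11, 59, 3, 21, 10, 17]
59 > parent 27 at index 4, swap → [52, 39, 51, 18, 59, 26, 41, 9, 11, 27, 3, 21, 10, 17]
59 > parent 39 at index 1, swap → [52, 59, 51, 18, 39, 26, 41, 9, 11, 27, 3, 21, 10, 17]
59 > parent 52 at index 0, swap → [59, 52, 51, 18, 39, 26, 41, 9, 11, 27, 3, 21, 10, 17]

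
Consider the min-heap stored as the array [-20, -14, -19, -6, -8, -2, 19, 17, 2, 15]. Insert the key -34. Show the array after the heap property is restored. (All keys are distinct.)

[-34, -20, -19, -6, -14, -2, 19, 17, 2, 15, -8]

append -34 at index 10 → [-20, -14, -19, -6, -8, -2, 19, 17, 2, 15, -34]
-34 < parent -8 at index 4, swap → [-20, -14, -19, -6, -34, -2, 19, 17, 2, 15, -8]
-34 < parent -14 at index 1, swap → [-20, -34, -19, -6, -14, -2, 19, 17, 2, 15, -8]
-34 < parent -20 at index 0, swap → [-34, -20, -19, -6, -14, -2, 19, 17, 2, 15, -8]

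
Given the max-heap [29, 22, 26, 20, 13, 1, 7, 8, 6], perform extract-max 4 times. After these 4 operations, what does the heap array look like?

[13, 8, 7, 1, 6]

extract-max #1 returns 29:
  remove root 29; move last element 6 to root → [6, 22, 26, 20, 13, 1, 7, 8]
  6 vs larger child 26 at index 2, swap → [26, 22, 6, 20, 13, 1, 7, 8]
  6 vs larger child 7 at index 6, swap → [26, 22, 7, 20, 13, 1, 6, 8]
extract-max #2 returns 26:
  remove root 26; move last element 8 to root → [8, 22, 7, 20, 13, 1, 6]
  8 vs larger child 22 at index 1, swap → [22, 8, 7, 20, 13, 1, 6]
  8 vs larger child 20 at index 3, swap → [22, 20, 7, 8, 13, 1, 6]
extract-max #3 returns 22:
  remove root 22; move last element 6 to root → [6, 20, 7, 8, 13, 1]
  6 vs larger child 20 at index 1, swap → [20, 6, 7, 8, 13, 1]
  6 vs larger child 13 at index 4, swap → [20, 13, 7, 8, 6, 1]
extract-max #4 returns 20:
  remove root 20; move last element 1 to root → [1, 13, 7, 8, 6]
  1 vs larger child 13 at index 1, swap → [13, 1, 7, 8, 6]
  1 vs larger child 8 at index 3, swap → [13, 8, 7, 1, 6]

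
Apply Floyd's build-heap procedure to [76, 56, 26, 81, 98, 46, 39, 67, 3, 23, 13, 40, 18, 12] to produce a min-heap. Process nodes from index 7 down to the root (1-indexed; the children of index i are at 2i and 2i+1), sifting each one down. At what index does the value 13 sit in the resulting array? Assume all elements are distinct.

2

sift down from index 7:
  39 vs only child 12 at index 14, swap → [76, 56, 26, 81, 98, 46, 12, 67, 3, 23, 13, 40, 18, 39]
sift down from index 6:
  46 vs smaller child 18 at index 13, swap → [76, 56, 26, 81, 98, 18, 12, 67, 3, 23, 13, 40, 46, 39]
sift down from index 5:
  98 vs smaller child 13 at index 11, swap → [76, 56, 26, 81, 13, 18, 12, 67, 3, 23, 98, 40, 46, 39]
sift down from index 4:
  81 vs smaller child 3 at index 9, swap → [76, 56, 26, 3, 13, 18, 12, 67, 81, 23, 98, 40, 46, 39]
sift down from index 3:
  26 vs smaller child 12 at index 7, swap → [76, 56, 12, 3, 13, 18, 26, 67, 81, 23, 98, 40, 46, 39]
sift down from index 2:
  56 vs smaller child 3 at index 4, swap → [76, 3, 12, 56, 13, 18, 26, 67, 81, 23, 98, 40, 46, 39]
sift down from index 1:
  76 vs smaller child 3 at index 2, swap → [3, 76, 12, 56, 13, 18, 26, 67, 81, 23, 98, 40, 46, 39]
  76 vs smaller child 13 at index 5, swap → [3, 13, 12, 56, 76, 18, 26, 67, 81, 23, 98, 40, 46, 39]
  76 vs smaller child 23 at index 10, swap → [3, 13, 12, 56, 23, 18, 26, 67, 81, 76, 98, 40, 46, 39]
resulting array: [3, 13, 12, 56, 23, 18, 26, 67, 81, 76, 98, 40, 46, 39]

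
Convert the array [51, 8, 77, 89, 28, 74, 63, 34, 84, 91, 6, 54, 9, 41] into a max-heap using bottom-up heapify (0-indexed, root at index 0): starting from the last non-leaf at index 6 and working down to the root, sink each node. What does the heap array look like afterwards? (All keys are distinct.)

[91, 89, 77, 84, 28, 74, 63, 34, 51, 8, 6, 54, 9, 41]

sift down from index 6: already satisfies heap property
sift down from index 5: already satisfies heap property
sift down from index 4:
  28 vs larger child 91 at index 9, swap → [51, 8, 77, 89, 91, 74, 63, 34, 84, 28, 6, 54, 9, 41]
sift down from index 3: already satisfies heap property
sift down from index 2: already satisfies heap property
sift down from index 1:
  8 vs larger child 91 at index 4, swap → [51, 91, 77, 89, 8, 74, 63, 34, 84, 28, 6, 54, 9, 41]
  8 vs larger child 28 at index 9, swap → [51, 91, 77, 89, 28, 74, 63, 34, 84, 8, 6, 54, 9, 41]
sift down from index 0:
  51 vs larger child 91 at index 1, swap → [91, 51, 77, 89, 28, 74, 63, 34, 84, 8, 6, 54, 9, 41]
  51 vs larger child 89 at index 3, swap → [91, 89, 77, 51, 28, 74, 63, 34, 84, 8, 6, 54, 9, 41]
  51 vs larger child 84 at index 8, swap → [91, 89, 77, 84, 28, 74, 63, 34, 51, 8, 6, 54, 9, 41]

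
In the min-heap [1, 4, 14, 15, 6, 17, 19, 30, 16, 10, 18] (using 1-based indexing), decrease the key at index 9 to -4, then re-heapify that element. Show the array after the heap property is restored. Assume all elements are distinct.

[-4, 1, 14, 4, 6, 17, 19, 30, 15, 10, 18]

set index 9 from 16 to -4 → [1, 4, 14, 15, 6, 17, 19, 30, -4, 10, 18]
-4 < parent 15 at index 4, swap → [1, 4, 14, -4, 6, 17, 19, 30, 15, 10, 18]
-4 < parent 4 at index 2, swap → [1, -4, 14, 4, 6, 17, 19, 30, 15, 10, 18]
-4 < parent 1 at index 1, swap → [-4, 1, 14, 4, 6, 17, 19, 30, 15, 10, 18]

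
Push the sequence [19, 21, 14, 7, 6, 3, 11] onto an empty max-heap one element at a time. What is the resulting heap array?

[21, 19, 14, 7, 6, 3, 11]

Insert 19:
  append 19 at index 0 → [19] (no swap needed)
Insert 21:
  append 21 at index 1 → [19, 21]
  21 > parent 19 at index 0, swap → [21, 19]
Insert 14:
  append 14 at index 2 → [21, 19, 14] (no swap needed)
Insert 7:
  append 7 at index 3 → [21, 19, 14, 7] (no swap needed)
Insert 6:
  append 6 at index 4 → [21, 19, 14, 7, 6] (no swap needed)
Insert 3:
  append 3 at index 5 → [21, 19, 14, 7, 6, 3] (no swap needed)
Insert 11:
  append 11 at index 6 → [21, 19, 14, 7, 6, 3, 11] (no swap needed)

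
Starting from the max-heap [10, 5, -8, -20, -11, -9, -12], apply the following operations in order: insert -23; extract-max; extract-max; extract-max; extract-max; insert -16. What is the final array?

insert -23:
  append -23 at index 7 → [10, 5, -8, -20, -11, -9, -12, -23] (no swap needed)
extract-max → returns 10:
  remove root 10; move last element -23 to root → [-23, 5, -8, -20, -11, -9, -12]
  -23 vs larger child 5 at index 1, swap → [5, -23, -8, -20, -11, -9, -12]
  -23 vs larger child -11 at index 4, swap → [5, -11, -8, -20, -23, -9, -12]
extract-max → returns 5:
  remove root 5; move last element -12 to root → [-12, -11, -8, -20, -23, -9]
  -12 vs larger child -8 at index 2, swap → [-8, -11, -12, -20, -23, -9]
  -12 vs only child -9 at index 5, swap → [-8, -11, -9, -20, -23, -12]
extract-max → returns -8:
  remove root -8; move last element -12 to root → [-12, -11, -9, -20, -23]
  -12 vs larger child -9 at index 2, swap → [-9, -11, -12, -20, -23]
extract-max → returns -9:
  remove root -9; move last element -23 to root → [-23, -11, -12, -20]
  -23 vs larger child -11 at index 1, swap → [-11, -23, -12, -20]
  -23 vs only child -20 at index 3, swap → [-11, -20, -12, -23]
insert -16:
  append -16 at index 4 → [-11, -20, -12, -23, -16]
  -16 > parent -20 at index 1, swap → [-11, -16, -12, -23, -20]

[-11, -16, -12, -23, -20]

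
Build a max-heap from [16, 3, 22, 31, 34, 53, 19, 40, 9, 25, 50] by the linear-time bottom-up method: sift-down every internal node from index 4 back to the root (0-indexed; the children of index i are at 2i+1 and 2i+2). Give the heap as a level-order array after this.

sift down from index 4:
  34 vs larger child 50 at index 10, swap → [16, 3, 22, 31, 50, 53, 19, 40, 9, 25, 34]
sift down from index 3:
  31 vs larger child 40 at index 7, swap → [16, 3, 22, 40, 50, 53, 19, 31, 9, 25, 34]
sift down from index 2:
  22 vs larger child 53 at index 5, swap → [16, 3, 53, 40, 50, 22, 19, 31, 9, 25, 34]
sift down from index 1:
  3 vs larger child 50 at index 4, swap → [16, 50, 53, 40, 3, 22, 19, 31, 9, 25, 34]
  3 vs larger child 34 at index 10, swap → [16, 50, 53, 40, 34, 22, 19, 31, 9, 25, 3]
sift down from index 0:
  16 vs larger child 53 at index 2, swap → [53, 50, 16, 40, 34, 22, 19, 31, 9, 25, 3]
  16 vs larger child 22 at index 5, swap → [53, 50, 22, 40, 34, 16, 19, 31, 9, 25, 3]

[53, 50, 22, 40, 34, 16, 19, 31, 9, 25, 3]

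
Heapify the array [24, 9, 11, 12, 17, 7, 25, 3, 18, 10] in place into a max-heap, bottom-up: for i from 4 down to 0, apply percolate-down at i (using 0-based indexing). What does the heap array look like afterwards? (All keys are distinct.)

[25, 18, 24, 12, 17, 7, 11, 3, 9, 10]

sift down from index 4: already satisfies heap property
sift down from index 3:
  12 vs larger child 18 at index 8, swap → [24, 9, 11, 18, 17, 7, 25, 3, 12, 10]
sift down from index 2:
  11 vs larger child 25 at index 6, swap → [24, 9, 25, 18, 17, 7, 11, 3, 12, 10]
sift down from index 1:
  9 vs larger child 18 at index 3, swap → [24, 18, 25, 9, 17, 7, 11, 3, 12, 10]
  9 vs larger child 12 at index 8, swap → [24, 18, 25, 12, 17, 7, 11, 3, 9, 10]
sift down from index 0:
  24 vs larger child 25 at index 2, swap → [25, 18, 24, 12, 17, 7, 11, 3, 9, 10]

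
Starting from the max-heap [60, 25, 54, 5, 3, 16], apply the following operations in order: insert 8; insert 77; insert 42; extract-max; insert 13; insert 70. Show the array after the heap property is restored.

insert 8:
  append 8 at index 6 → [60, 25, 54, 5, 3, 16, 8] (no swap needed)
insert 77:
  append 77 at index 7 → [60, 25, 54, 5, 3, 16, 8, 77]
  77 > parent 5 at index 3, swap → [60, 25, 54, 77, 3, 16, 8, 5]
  77 > parent 25 at index 1, swap → [60, 77, 54, 25, 3, 16, 8, 5]
  77 > parent 60 at index 0, swap → [77, 60, 54, 25, 3, 16, 8, 5]
insert 42:
  append 42 at index 8 → [77, 60, 54, 25, 3, 16, 8, 5, 42]
  42 > parent 25 at index 3, swap → [77, 60, 54, 42, 3, 16, 8, 5, 25]
extract-max → returns 77:
  remove root 77; move last element 25 to root → [25, 60, 54, 42, 3, 16, 8, 5]
  25 vs larger child 60 at index 1, swap → [60, 25, 54, 42, 3, 16, 8, 5]
  25 vs larger child 42 at index 3, swap → [60, 42, 54, 25, 3, 16, 8, 5]
insert 13:
  append 13 at index 8 → [60, 42, 54, 25, 3, 16, 8, 5, 13] (no swap needed)
insert 70:
  append 70 at index 9 → [60, 42, 54, 25, 3, 16, 8, 5, 13, 70]
  70 > parent 3 at index 4, swap → [60, 42, 54, 25, 70, 16, 8, 5, 13, 3]
  70 > parent 42 at index 1, swap → [60, 70, 54, 25, 42, 16, 8, 5, 13, 3]
  70 > parent 60 at index 0, swap → [70, 60, 54, 25, 42, 16, 8, 5, 13, 3]

[70, 60, 54, 25, 42, 16, 8, 5, 13, 3]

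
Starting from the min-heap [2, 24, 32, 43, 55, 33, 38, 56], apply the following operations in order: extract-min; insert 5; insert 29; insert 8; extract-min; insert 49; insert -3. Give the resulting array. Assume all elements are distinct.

extract-min → returns 2:
  remove root 2; move last element 56 to root → [56, 24, 32, 43, 55, 33, 38]
  56 vs smaller child 24 at index 1, swap → [24, 56, 32, 43, 55, 33, 38]
  56 vs smaller child 43 at index 3, swap → [24, 43, 32, 56, 55, 33, 38]
insert 5:
  append 5 at index 7 → [24, 43, 32, 56, 55, 33, 38, 5]
  5 < parent 56 at index 3, swap → [24, 43, 32, 5, 55, 33, 38, 56]
  5 < parent 43 at index 1, swap → [24, 5, 32, 43, 55, 33, 38, 56]
  5 < parent 24 at index 0, swap → [5, 24, 32, 43, 55, 33, 38, 56]
insert 29:
  append 29 at index 8 → [5, 24, 32, 43, 55, 33, 38, 56, 29]
  29 < parent 43 at index 3, swap → [5, 24, 32, 29, 55, 33, 38, 56, 43]
insert 8:
  append 8 at index 9 → [5, 24, 32, 29, 55, 33, 38, 56, 43, 8]
  8 < parent 55 at index 4, swap → [5, 24, 32, 29, 8, 33, 38, 56, 43, 55]
  8 < parent 24 at index 1, swap → [5, 8, 32, 29, 24, 33, 38, 56, 43, 55]
extract-min → returns 5:
  remove root 5; move last element 55 to root → [55, 8, 32, 29, 24, 33, 38, 56, 43]
  55 vs smaller child 8 at index 1, swap → [8, 55, 32, 29, 24, 33, 38, 56, 43]
  55 vs smaller child 24 at index 4, swap → [8, 24, 32, 29, 55, 33, 38, 56, 43]
insert 49:
  append 49 at index 9 → [8, 24, 32, 29, 55, 33, 38, 56, 43, 49]
  49 < parent 55 at index 4, swap → [8, 24, 32, 29, 49, 33, 38, 56, 43, 55]
insert -3:
  append -3 at index 10 → [8, 24, 32, 29, 49, 33, 38, 56, 43, 55, -3]
  -3 < parent 49 at index 4, swap → [8, 24, 32, 29, -3, 33, 38, 56, 43, 55, 49]
  -3 < parent 24 at index 1, swap → [8, -3, 32, 29, 24, 33, 38, 56, 43, 55, 49]
  -3 < parent 8 at index 0, swap → [-3, 8, 32, 29, 24, 33, 38, 56, 43, 55, 49]

[-3, 8, 32, 29, 24, 33, 38, 56, 43, 55, 49]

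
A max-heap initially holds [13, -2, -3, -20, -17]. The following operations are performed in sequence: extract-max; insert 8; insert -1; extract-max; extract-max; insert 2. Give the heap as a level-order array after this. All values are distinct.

extract-max → returns 13:
  remove root 13; move last element -17 to root → [-17, -2, -3, -20]
  -17 vs larger child -2 at index 1, swap → [-2, -17, -3, -20]
insert 8:
  append 8 at index 4 → [-2, -17, -3, -20, 8]
  8 > parent -17 at index 1, swap → [-2, 8, -3, -20, -17]
  8 > parent -2 at index 0, swap → [8, -2, -3, -20, -17]
insert -1:
  append -1 at index 5 → [8, -2, -3, -20, -17, -1]
  -1 > parent -3 at index 2, swap → [8, -2, -1, -20, -17, -3]
extract-max → returns 8:
  remove root 8; move last element -3 to root → [-3, -2, -1, -20, -17]
  -3 vs larger child -1 at index 2, swap → [-1, -2, -3, -20, -17]
extract-max → returns -1:
  remove root -1; move last element -17 to root → [-17, -2, -3, -20]
  -17 vs larger child -2 at index 1, swap → [-2, -17, -3, -20]
insert 2:
  append 2 at index 4 → [-2, -17, -3, -20, 2]
  2 > parent -17 at index 1, swap → [-2, 2, -3, -20, -17]
  2 > parent -2 at index 0, swap → [2, -2, -3, -20, -17]

[2, -2, -3, -20, -17]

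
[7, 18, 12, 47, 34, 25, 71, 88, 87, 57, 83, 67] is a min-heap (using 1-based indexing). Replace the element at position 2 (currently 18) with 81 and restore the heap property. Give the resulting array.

set index 2 from 18 to 81 → [7, 81, 12, 47, 34, 25, 71, 88, 87, 57, 83, 67]
81 vs smaller child 34 at index 5, swap → [7, 34, 12, 47, 81, 25, 71, 88, 87, 57, 83, 67]
81 vs smaller child 57 at index 10, swap → [7, 34, 12, 47, 57, 25, 71, 88, 87, 81, 83, 67]

[7, 34, 12, 47, 57, 25, 71, 88, 87, 81, 83, 67]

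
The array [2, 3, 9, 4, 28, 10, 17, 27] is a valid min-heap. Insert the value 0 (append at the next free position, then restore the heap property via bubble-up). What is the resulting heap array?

[0, 2, 9, 3, 28, 10, 17, 27, 4]

append 0 at index 8 → [2, 3, 9, 4, 28, 10, 17, 27, 0]
0 < parent 4 at index 3, swap → [2, 3, 9, 0, 28, 10, 17, 27, 4]
0 < parent 3 at index 1, swap → [2, 0, 9, 3, 28, 10, 17, 27, 4]
0 < parent 2 at index 0, swap → [0, 2, 9, 3, 28, 10, 17, 27, 4]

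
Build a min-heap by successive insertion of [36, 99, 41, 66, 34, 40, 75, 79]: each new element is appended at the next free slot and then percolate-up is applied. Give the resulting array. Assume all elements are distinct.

Insert 36:
  append 36 at index 0 → [36] (no swap needed)
Insert 99:
  append 99 at index 1 → [36, 99] (no swap needed)
Insert 41:
  append 41 at index 2 → [36, 99, 41] (no swap needed)
Insert 66:
  append 66 at index 3 → [36, 99, 41, 66]
  66 < parent 99 at index 1, swap → [36, 66, 41, 99]
Insert 34:
  append 34 at index 4 → [36, 66, 41, 99, 34]
  34 < parent 66 at index 1, swap → [36, 34, 41, 99, 66]
  34 < parent 36 at index 0, swap → [34, 36, 41, 99, 66]
Insert 40:
  append 40 at index 5 → [34, 36, 41, 99, 66, 40]
  40 < parent 41 at index 2, swap → [34, 36, 40, 99, 66, 41]
Insert 75:
  append 75 at index 6 → [34, 36, 40, 99, 66, 41, 75] (no swap needed)
Insert 79:
  append 79 at index 7 → [34, 36, 40, 99, 66, 41, 75, 79]
  79 < parent 99 at index 3, swap → [34, 36, 40, 79, 66, 41, 75, 99]

[34, 36, 40, 79, 66, 41, 75, 99]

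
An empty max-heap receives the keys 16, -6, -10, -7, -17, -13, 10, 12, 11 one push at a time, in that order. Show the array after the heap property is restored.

[16, 12, 10, 11, -17, -13, -10, -7, -6]

Insert 16:
  append 16 at index 0 → [16] (no swap needed)
Insert -6:
  append -6 at index 1 → [16, -6] (no swap needed)
Insert -10:
  append -10 at index 2 → [16, -6, -10] (no swap needed)
Insert -7:
  append -7 at index 3 → [16, -6, -10, -7] (no swap needed)
Insert -17:
  append -17 at index 4 → [16, -6, -10, -7, -17] (no swap needed)
Insert -13:
  append -13 at index 5 → [16, -6, -10, -7, -17, -13] (no swap needed)
Insert 10:
  append 10 at index 6 → [16, -6, -10, -7, -17, -13, 10]
  10 > parent -10 at index 2, swap → [16, -6, 10, -7, -17, -13, -10]
Insert 12:
  append 12 at index 7 → [16, -6, 10, -7, -17, -13, -10, 12]
  12 > parent -7 at index 3, swap → [16, -6, 10, 12, -17, -13, -10, -7]
  12 > parent -6 at index 1, swap → [16, 12, 10, -6, -17, -13, -10, -7]
Insert 11:
  append 11 at index 8 → [16, 12, 10, -6, -17, -13, -10, -7, 11]
  11 > parent -6 at index 3, swap → [16, 12, 10, 11, -17, -13, -10, -7, -6]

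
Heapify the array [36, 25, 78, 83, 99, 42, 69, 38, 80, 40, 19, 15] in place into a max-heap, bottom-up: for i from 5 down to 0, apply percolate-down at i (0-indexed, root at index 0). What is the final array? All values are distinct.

sift down from index 5: already satisfies heap property
sift down from index 4: already satisfies heap property
sift down from index 3: already satisfies heap property
sift down from index 2: already satisfies heap property
sift down from index 1:
  25 vs larger child 99 at index 4, swap → [36, 99, 78, 83, 25, 42, 69, 38, 80, 40, 19, 15]
  25 vs larger child 40 at index 9, swap → [36, 99, 78, 83, 40, 42, 69, 38, 80, 25, 19, 15]
sift down from index 0:
  36 vs larger child 99 at index 1, swap → [99, 36, 78, 83, 40, 42, 69, 38, 80, 25, 19, 15]
  36 vs larger child 83 at index 3, swap → [99, 83, 78, 36, 40, 42, 69, 38, 80, 25, 19, 15]
  36 vs larger child 80 at index 8, swap → [99, 83, 78, 80, 40, 42, 69, 38, 36, 25, 19, 15]

[99, 83, 78, 80, 40, 42, 69, 38, 36, 25, 19, 15]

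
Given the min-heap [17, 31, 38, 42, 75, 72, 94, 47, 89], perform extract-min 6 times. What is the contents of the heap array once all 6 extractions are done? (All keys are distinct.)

extract-min #1 returns 17:
  remove root 17; move last element 89 to root → [89, 31, 38, 42, 75, 72, 94, 47]
  89 vs smaller child 31 at index 1, swap → [31, 89, 38, 42, 75, 72, 94, 47]
  89 vs smaller child 42 at index 3, swap → [31, 42, 38, 89, 75, 72, 94, 47]
  89 vs only child 47 at index 7, swap → [31, 42, 38, 47, 75, 72, 94, 89]
extract-min #2 returns 31:
  remove root 31; move last element 89 to root → [89, 42, 38, 47, 75, 72, 94]
  89 vs smaller child 38 at index 2, swap → [38, 42, 89, 47, 75, 72, 94]
  89 vs smaller child 72 at index 5, swap → [38, 42, 72, 47, 75, 89, 94]
extract-min #3 returns 38:
  remove root 38; move last element 94 to root → [94, 42, 72, 47, 75, 89]
  94 vs smaller child 42 at index 1, swap → [42, 94, 72, 47, 75, 89]
  94 vs smaller child 47 at index 3, swap → [42, 47, 72, 94, 75, 89]
extract-min #4 returns 42:
  remove root 42; move last element 89 to root → [89, 47, 72, 94, 75]
  89 vs smaller child 47 at index 1, swap → [47, 89, 72, 94, 75]
  89 vs smaller child 75 at index 4, swap → [47, 75, 72, 94, 89]
extract-min #5 returns 47:
  remove root 47; move last element 89 to root → [89, 75, 72, 94]
  89 vs smaller child 72 at index 2, swap → [72, 75, 89, 94]
extract-min #6 returns 72:
  remove root 72; move last element 94 to root → [94, 75, 89]
  94 vs smaller child 75 at index 1, swap → [75, 94, 89]

[75, 94, 89]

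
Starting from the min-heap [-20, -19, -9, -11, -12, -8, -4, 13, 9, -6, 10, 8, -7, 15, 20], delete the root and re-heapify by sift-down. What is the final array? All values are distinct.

[-19, -12, -9, -11, -6, -8, -4, 13, 9, 20, 10, 8, -7, 15]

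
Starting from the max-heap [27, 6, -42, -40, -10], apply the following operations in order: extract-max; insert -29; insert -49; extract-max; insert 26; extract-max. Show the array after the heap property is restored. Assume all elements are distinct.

extract-max → returns 27:
  remove root 27; move last element -10 to root → [-10, 6, -42, -40]
  -10 vs larger child 6 at index 1, swap → [6, -10, -42, -40]
insert -29:
  append -29 at index 4 → [6, -10, -42, -40, -29] (no swap needed)
insert -49:
  append -49 at index 5 → [6, -10, -42, -40, -29, -49] (no swap needed)
extract-max → returns 6:
  remove root 6; move last element -49 to root → [-49, -10, -42, -40, -29]
  -49 vs larger child -10 at index 1, swap → [-10, -49, -42, -40, -29]
  -49 vs larger child -29 at index 4, swap → [-10, -29, -42, -40, -49]
insert 26:
  append 26 at index 5 → [-10, -29, -42, -40, -49, 26]
  26 > parent -42 at index 2, swap → [-10, -29, 26, -40, -49, -42]
  26 > parent -10 at index 0, swap → [26, -29, -10, -40, -49, -42]
extract-max → returns 26:
  remove root 26; move last element -42 to root → [-42, -29, -10, -40, -49]
  -42 vs larger child -10 at index 2, swap → [-10, -29, -42, -40, -49]

[-10, -29, -42, -40, -49]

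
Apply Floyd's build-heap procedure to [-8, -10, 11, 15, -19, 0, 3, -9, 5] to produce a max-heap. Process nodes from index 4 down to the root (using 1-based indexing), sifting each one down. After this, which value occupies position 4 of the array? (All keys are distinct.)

sift down from index 4: already satisfies heap property
sift down from index 3: already satisfies heap property
sift down from index 2:
  -10 vs larger child 15 at index 4, swap → [-8, 15, 11, -10, -19, 0, 3, -9, 5]
  -10 vs larger child 5 at index 9, swap → [-8, 15, 11, 5, -19, 0, 3, -9, -10]
sift down from index 1:
  -8 vs larger child 15 at index 2, swap → [15, -8, 11, 5, -19, 0, 3, -9, -10]
  -8 vs larger child 5 at index 4, swap → [15, 5, 11, -8, -19, 0, 3, -9, -10]
resulting array: [15, 5, 11, -8, -19, 0, 3, -9, -10]

-8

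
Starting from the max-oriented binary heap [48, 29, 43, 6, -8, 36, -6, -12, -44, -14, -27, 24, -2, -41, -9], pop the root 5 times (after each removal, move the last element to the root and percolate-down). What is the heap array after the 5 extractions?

extract-max #1 returns 48:
  remove root 48; move last element -9 to root → [-9, 29, 43, 6, -8, 36, -6, -12, -44, -14, -27, 24, -2, -41]
  -9 vs larger child 43 at index 2, swap → [43, 29, -9, 6, -8, 36, -6, -12, -44, -14, -27, 24, -2, -41]
  -9 vs larger child 36 at index 5, swap → [43, 29, 36, 6, -8, -9, -6, -12, -44, -14, -27, 24, -2, -41]
  -9 vs larger child 24 at index 11, swap → [43, 29, 36, 6, -8, 24, -6, -12, -44, -14, -27, -9, -2, -41]
extract-max #2 returns 43:
  remove root 43; move last element -41 to root → [-41, 29, 36, 6, -8, 24, -6, -12, -44, -14, -27, -9, -2]
  -41 vs larger child 36 at index 2, swap → [36, 29, -41, 6, -8, 24, -6, -12, -44, -14, -27, -9, -2]
  -41 vs larger child 24 at index 5, swap → [36, 29, 24, 6, -8, -41, -6, -12, -44, -14, -27, -9, -2]
  -41 vs larger child -2 at index 12, swap → [36, 29, 24, 6, -8, -2, -6, -12, -44, -14, -27, -9, -41]
extract-max #3 returns 36:
  remove root 36; move last element -41 to root → [-41, 29, 24, 6, -8, -2, -6, -12, -44, -14, -27, -9]
  -41 vs larger child 29 at index 1, swap → [29, -41, 24, 6, -8, -2, -6, -12, -44, -14, -27, -9]
  -41 vs larger child 6 at index 3, swap → [29, 6, 24, -41, -8, -2, -6, -12, -44, -14, -27, -9]
  -41 vs larger child -12 at index 7, swap → [29, 6, 24, -12, -8, -2, -6, -41, -44, -14, -27, -9]
extract-max #4 returns 29:
  remove root 29; move last element -9 to root → [-9, 6, 24, -12, -8, -2, -6, -41, -44, -14, -27]
  -9 vs larger child 24 at index 2, swap → [24, 6, -9, -12, -8, -2, -6, -41, -44, -14, -27]
  -9 vs larger child -2 at index 5, swap → [24, 6, -2, -12, -8, -9, -6, -41, -44, -14, -27]
extract-max #5 returns 24:
  remove root 24; move last element -27 to root → [-27, 6, -2, -12, -8, -9, -6, -41, -44, -14]
  -27 vs larger child 6 at index 1, swap → [6, -27, -2, -12, -8, -9, -6, -41, -44, -14]
  -27 vs larger child -8 at index 4, swap → [6, -8, -2, -12, -27, -9, -6, -41, -44, -14]
  -27 vs only child -14 at index 9, swap → [6, -8, -2, -12, -14, -9, -6, -41, -44, -27]

[6, -8, -2, -12, -14, -9, -6, -41, -44, -27]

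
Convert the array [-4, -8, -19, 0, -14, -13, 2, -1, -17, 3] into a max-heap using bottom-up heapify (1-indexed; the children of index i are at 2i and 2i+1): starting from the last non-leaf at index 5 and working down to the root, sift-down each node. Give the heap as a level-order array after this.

[3, 0, 2, -1, -8, -13, -19, -4, -17, -14]

sift down from index 5:
  -14 vs only child 3 at index 10, swap → [-4, -8, -19, 0, 3, -13, 2, -1, -17, -14]
sift down from index 4: already satisfies heap property
sift down from index 3:
  -19 vs larger child 2 at index 7, swap → [-4, -8, 2, 0, 3, -13, -19, -1, -17, -14]
sift down from index 2:
  -8 vs larger child 3 at index 5, swap → [-4, 3, 2, 0, -8, -13, -19, -1, -17, -14]
sift down from index 1:
  -4 vs larger child 3 at index 2, swap → [3, -4, 2, 0, -8, -13, -19, -1, -17, -14]
  -4 vs larger child 0 at index 4, swap → [3, 0, 2, -4, -8, -13, -19, -1, -17, -14]
  -4 vs larger child -1 at index 8, swap → [3, 0, 2, -1, -8, -13, -19, -4, -17, -14]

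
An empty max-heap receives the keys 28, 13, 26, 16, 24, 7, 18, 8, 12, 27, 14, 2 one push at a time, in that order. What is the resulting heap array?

[28, 27, 26, 13, 24, 7, 18, 8, 12, 16, 14, 2]

Insert 28:
  append 28 at index 0 → [28] (no swap needed)
Insert 13:
  append 13 at index 1 → [28, 13] (no swap needed)
Insert 26:
  append 26 at index 2 → [28, 13, 26] (no swap needed)
Insert 16:
  append 16 at index 3 → [28, 13, 26, 16]
  16 > parent 13 at index 1, swap → [28, 16, 26, 13]
Insert 24:
  append 24 at index 4 → [28, 16, 26, 13, 24]
  24 > parent 16 at index 1, swap → [28, 24, 26, 13, 16]
Insert 7:
  append 7 at index 5 → [28, 24, 26, 13, 16, 7] (no swap needed)
Insert 18:
  append 18 at index 6 → [28, 24, 26, 13, 16, 7, 18] (no swap needed)
Insert 8:
  append 8 at index 7 → [28, 24, 26, 13, 16, 7, 18, 8] (no swap needed)
Insert 12:
  append 12 at index 8 → [28, 24, 26, 13, 16, 7, 18, 8, 12] (no swap needed)
Insert 27:
  append 27 at index 9 → [28, 24, 26, 13, 16, 7, 18, 8, 12, 27]
  27 > parent 16 at index 4, swap → [28, 24, 26, 13, 27, 7, 18, 8, 12, 16]
  27 > parent 24 at index 1, swap → [28, 27, 26, 13, 24, 7, 18, 8, 12, 16]
Insert 14:
  append 14 at index 10 → [28, 27, 26, 13, 24, 7, 18, 8, 12, 16, 14] (no swap needed)
Insert 2:
  append 2 at index 11 → [28, 27, 26, 13, 24, 7, 18, 8, 12, 16, 14, 2] (no swap needed)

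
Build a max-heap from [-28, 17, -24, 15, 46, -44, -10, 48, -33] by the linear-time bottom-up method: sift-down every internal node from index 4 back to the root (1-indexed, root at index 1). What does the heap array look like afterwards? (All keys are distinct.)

sift down from index 4:
  15 vs larger child 48 at index 8, swap → [-28, 17, -24, 48, 46, -44, -10, 15, -33]
sift down from index 3:
  -24 vs larger child -10 at index 7, swap → [-28, 17, -10, 48, 46, -44, -24, 15, -33]
sift down from index 2:
  17 vs larger child 48 at index 4, swap → [-28, 48, -10, 17, 46, -44, -24, 15, -33]
sift down from index 1:
  -28 vs larger child 48 at index 2, swap → [48, -28, -10, 17, 46, -44, -24, 15, -33]
  -28 vs larger child 46 at index 5, swap → [48, 46, -10, 17, -28, -44, -24, 15, -33]

[48, 46, -10, 17, -28, -44, -24, 15, -33]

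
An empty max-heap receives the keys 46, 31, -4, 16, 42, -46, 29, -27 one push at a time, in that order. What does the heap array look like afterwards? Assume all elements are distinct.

Insert 46:
  append 46 at index 0 → [46] (no swap needed)
Insert 31:
  append 31 at index 1 → [46, 31] (no swap needed)
Insert -4:
  append -4 at index 2 → [46, 31, -4] (no swap needed)
Insert 16:
  append 16 at index 3 → [46, 31, -4, 16] (no swap needed)
Insert 42:
  append 42 at index 4 → [46, 31, -4, 16, 42]
  42 > parent 31 at index 1, swap → [46, 42, -4, 16, 31]
Insert -46:
  append -46 at index 5 → [46, 42, -4, 16, 31, -46] (no swap needed)
Insert 29:
  append 29 at index 6 → [46, 42, -4, 16, 31, -46, 29]
  29 > parent -4 at index 2, swap → [46, 42, 29, 16, 31, -46, -4]
Insert -27:
  append -27 at index 7 → [46, 42, 29, 16, 31, -46, -4, -27] (no swap needed)

[46, 42, 29, 16, 31, -46, -4, -27]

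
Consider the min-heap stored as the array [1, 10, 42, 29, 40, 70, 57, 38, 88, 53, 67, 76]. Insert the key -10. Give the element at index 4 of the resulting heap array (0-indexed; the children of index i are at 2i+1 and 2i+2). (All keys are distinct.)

40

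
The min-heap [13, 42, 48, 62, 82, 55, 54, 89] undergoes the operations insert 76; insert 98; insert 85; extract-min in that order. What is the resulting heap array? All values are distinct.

insert 76:
  append 76 at index 8 → [13, 42, 48, 62, 82, 55, 54, 89, 76] (no swap needed)
insert 98:
  append 98 at index 9 → [13, 42, 48, 62, 82, 55, 54, 89, 76, 98] (no swap needed)
insert 85:
  append 85 at index 10 → [13, 42, 48, 62, 82, 55, 54, 89, 76, 98, 85] (no swap needed)
extract-min → returns 13:
  remove root 13; move last element 85 to root → [85, 42, 48, 62, 82, 55, 54, 89, 76, 98]
  85 vs smaller child 42 at index 1, swap → [42, 85, 48, 62, 82, 55, 54, 89, 76, 98]
  85 vs smaller child 62 at index 3, swap → [42, 62, 48, 85, 82, 55, 54, 89, 76, 98]
  85 vs smaller child 76 at index 8, swap → [42, 62, 48, 76, 82, 55, 54, 89, 85, 98]

[42, 62, 48, 76, 82, 55, 54, 89, 85, 98]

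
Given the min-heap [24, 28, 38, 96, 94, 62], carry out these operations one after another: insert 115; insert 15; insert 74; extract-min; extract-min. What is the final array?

insert 115:
  append 115 at index 6 → [24, 28, 38, 96, 94, 62, 115] (no swap needed)
insert 15:
  append 15 at index 7 → [24, 28, 38, 96, 94, 62, 115, 15]
  15 < parent 96 at index 3, swap → [24, 28, 38, 15, 94, 62, 115, 96]
  15 < parent 28 at index 1, swap → [24, 15, 38, 28, 94, 62, 115, 96]
  15 < parent 24 at index 0, swap → [15, 24, 38, 28, 94, 62, 115, 96]
insert 74:
  append 74 at index 8 → [15, 24, 38, 28, 94, 62, 115, 96, 74] (no swap needed)
extract-min → returns 15:
  remove root 15; move last element 74 to root → [74, 24, 38, 28, 94, 62, 115, 96]
  74 vs smaller child 24 at index 1, swap → [24, 74, 38, 28, 94, 62, 115, 96]
  74 vs smaller child 28 at index 3, swap → [24, 28, 38, 74, 94, 62, 115, 96]
extract-min → returns 24:
  remove root 24; move last element 96 to root → [96, 28, 38, 74, 94, 62, 115]
  96 vs smaller child 28 at index 1, swap → [28, 96, 38, 74, 94, 62, 115]
  96 vs smaller child 74 at index 3, swap → [28, 74, 38, 96, 94, 62, 115]

[28, 74, 38, 96, 94, 62, 115]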